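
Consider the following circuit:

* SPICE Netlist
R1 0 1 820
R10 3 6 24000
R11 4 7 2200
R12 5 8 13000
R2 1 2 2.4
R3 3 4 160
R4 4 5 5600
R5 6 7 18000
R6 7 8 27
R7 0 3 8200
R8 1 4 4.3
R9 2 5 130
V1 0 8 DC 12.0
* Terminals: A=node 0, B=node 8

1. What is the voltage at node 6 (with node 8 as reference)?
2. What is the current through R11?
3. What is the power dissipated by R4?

Nodal analysis, taking node 8 as the 0 V reference.
Source V1 fixes V_0 = 12 V.
KCL at each unknown node (sum of currents leaving = 0; resistances in Ω):
  Node 1: (V_1 - 12)/820 + (V_1 - V_2)/2.4 + (V_1 - V_4)/4.3 = 0
  Node 2: (V_2 - V_1)/2.4 + (V_2 - V_5)/130 = 0
  Node 3: (V_3 - V_4)/160 + (V_3 - 12)/8200 + (V_3 - V_6)/24000 = 0
  Node 4: (V_4 - V_3)/160 + (V_4 - V_5)/5600 + (V_4 - V_1)/4.3 + (V_4 - V_7)/2200 = 0
  Node 5: (V_5 - V_4)/5600 + (V_5 - V_2)/130 + (V_5 - 0)/13000 = 0
  Node 6: (V_6 - V_7)/18000 + (V_6 - V_3)/24000 = 0
  Node 7: (V_7 - V_6)/18000 + (V_7 - 0)/27 + (V_7 - V_4)/2200 = 0
Collecting terms (coefficients in siemens):
  0.6504·V_1 - 0.4167·V_2 - 0.2326·V_4 = 0.01463
  0.4244·V_2 - 0.4167·V_1 - 0.007692·V_5 = 0
  0.006414·V_3 - 0.00625·V_4 - 0.00004167·V_6 = 0.001463
  0.2394·V_4 - 0.2326·V_1 - 0.00625·V_3 - 0.0001786·V_5 - 0.0004545·V_7 = 0
  0.007948·V_5 - 0.007692·V_2 - 0.0001786·V_4 = 0
  0.00009722·V_6 - 0.00004167·V_3 - 0.00005556·V_7 = 0
  0.03755·V_7 - 0.0004545·V_4 - 0.00005556·V_6 = 0
Solving these 7 simultaneous equations (Gaussian elimination) gives:
  V_1 = 8.52 V, V_2 = 8.518 V, V_3 = 8.54 V, V_4 = 8.504 V
  V_5 = 8.436 V, V_6 = 3.722 V, V_7 = 0.1085 V
Part 1:
  Read off the nodal solution: V_6 = 3.722 V
Part 2:
  I_R11 = (V_4 - V_7)/R11 = (8.504 - 0.1085)/2200 = 0.003816 A
  Magnitude: I_R11 = 0.003816 A
Part 3:
  I_R4 = (V_4 - V_5)/R4 = (8.504 - 8.436)/5600 = 0.00001228 A
  P_R4 = I_R4² × R4 = (0.00001228)² × 5600 = 0.0000008447 W

Final answers:
1. V_6 = 3.722 V
2. I_R11 = 0.003816 A
3. P_R4 = 8.447e-07 W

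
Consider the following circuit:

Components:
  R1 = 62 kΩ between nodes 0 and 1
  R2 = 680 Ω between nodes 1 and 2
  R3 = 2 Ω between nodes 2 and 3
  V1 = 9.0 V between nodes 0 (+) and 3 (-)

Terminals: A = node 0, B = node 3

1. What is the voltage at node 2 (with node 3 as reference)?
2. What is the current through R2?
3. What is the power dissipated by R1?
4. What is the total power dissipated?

Nodal analysis, taking node 3 as the 0 V reference.
Source V1 fixes V_0 = 9 V.
KCL at each unknown node (sum of currents leaving = 0; resistances in Ω):
  Node 1: (V_1 - 9)/62000 + (V_1 - V_2)/680 = 0
  Node 2: (V_2 - V_1)/680 + (V_2 - 0)/2 = 0
Collecting terms (coefficients in siemens):
  0.001487·V_1 - 0.001471·V_2 = 0.0001452
  0.5015·V_2 - 0.001471·V_1 = 0
Determinant D = (0.001487)(0.5015) - (-0.001471)(-0.001471) = 0.0007434
V_1 = [(0.0001452)(0.5015) - (-0.001471)(0)]/D = 0.09792 V
V_2 = [(0.001487)(0) - (0.0001452)(-0.001471)]/D = 0.0002872 V
Part 1:
  Read off the nodal solution: V_2 = 0.0002872 V
Part 2:
  I_R2 = (V_1 - V_2)/R2 = (0.09792 - 0.0002872)/680 = 0.0001436 A
  Magnitude: I_R2 = 0.0001436 A
Part 3:
  I_R1 = (V_0 - V_1)/R1 = (9 - 0.09792)/62000 = 0.0001436 A
  P_R1 = I_R1² × R1 = (0.0001436)² × 62000 = 0.001278 W
Part 4:
  Power in each resistor, P = (ΔV)²/R:
    P_R1 = (9 - 0.09792)²/62000 = 0.001278 W
    P_R2 = (0.09792 - 0.0002872)²/680 = 0.00001402 W
    P_R3 = (0.0002872 - 0)²/2 = 0.00000004123 W
  P_total = P_R1 + P_R2 + P_R3 = 0.001292 W

Final answers:
1. V_2 = 0.0002872 V
2. I_R2 = 0.0001436 A
3. P_R1 = 0.001278 W
4. P_total = 0.001292 W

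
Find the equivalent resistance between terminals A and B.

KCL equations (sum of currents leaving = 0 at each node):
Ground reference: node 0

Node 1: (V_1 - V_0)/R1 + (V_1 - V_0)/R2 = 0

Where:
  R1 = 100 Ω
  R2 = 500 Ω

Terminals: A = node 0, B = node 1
Reduce the network between node 0 (A) and node 1 (B) by series/parallel combination:
  Rp1 = R1 ‖ R2 (parallel, both between nodes 0 and 1) = 1/(1/100 + 1/500) = 83.33 Ω
R_eq = 83.33 Ω

Final answer: 83.33 Ω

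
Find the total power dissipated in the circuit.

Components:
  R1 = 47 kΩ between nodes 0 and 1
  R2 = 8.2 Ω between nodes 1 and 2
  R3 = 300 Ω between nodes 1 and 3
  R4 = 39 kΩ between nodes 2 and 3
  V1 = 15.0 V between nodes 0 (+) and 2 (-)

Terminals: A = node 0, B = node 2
Nodal analysis, taking node 2 as the 0 V reference.
Source V1 fixes V_0 = 15 V.
KCL at each unknown node (sum of currents leaving = 0; resistances in Ω):
  Node 1: (V_1 - 15)/47000 + (V_1 - 0)/8.2 + (V_1 - V_3)/300 = 0
  Node 3: (V_3 - V_1)/300 + (V_3 - 0)/39000 = 0
Collecting terms (coefficients in siemens):
  0.1253·V_1 - 0.003333·V_3 = 0.0003191
  0.003359·V_3 - 0.003333·V_1 = 0
Determinant D = (0.1253)(0.003359) - (-0.003333)(-0.003333) = 0.0004098
V_1 = [(0.0003191)(0.003359) - (-0.003333)(0)]/D = 0.002616 V
V_3 = [(0.1253)(0) - (0.0003191)(-0.003333)]/D = 0.002596 V
Power in each resistor, P = (ΔV)²/R:
  P_R1 = (15 - 0.002616)²/47000 = 0.004786 W
  P_R2 = (0.002616 - 0)²/8.2 = 0.0000008346 W
  P_R3 = (0.002616 - 0.002596)²/300 = 0.000000000001329 W
  P_R4 = (0 - 0.002596)²/39000 = 0.0000000001728 W
P_total = P_R1 + P_R2 + P_R3 + P_R4 = 0.004786 W

Final answer: 0.004786 W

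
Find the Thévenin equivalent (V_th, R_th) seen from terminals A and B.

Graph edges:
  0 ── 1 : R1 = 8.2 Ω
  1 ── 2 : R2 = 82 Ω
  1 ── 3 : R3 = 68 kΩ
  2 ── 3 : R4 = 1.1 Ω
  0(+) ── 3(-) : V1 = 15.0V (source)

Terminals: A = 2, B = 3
Step 1 — V_th is the open-circuit voltage V_A - V_B (nothing connected across the terminals).
Nodal analysis, taking node 3 as the 0 V reference.
Source V1 fixes V_0 = 15 V.
KCL at each unknown node (sum of currents leaving = 0; resistances in Ω):
  Node 1: (V_1 - 15)/8.2 + (V_1 - V_2)/82 + (V_1 - 0)/68000 = 0
  Node 2: (V_2 - V_1)/82 + (V_2 - 0)/1.1 = 0
Collecting terms (coefficients in siemens):
  0.1342·V_1 - 0.0122·V_2 = 1.829
  0.9213·V_2 - 0.0122·V_1 = 0
Determinant D = (0.1342)(0.9213) - (-0.0122)(-0.0122) = 0.1235
V_1 = [(1.829)(0.9213) - (-0.0122)(0)]/D = 13.65 V
V_2 = [(0.1342)(0) - (1.829)(-0.0122)]/D = 0.1807 V
V_th = V_2 - V_3 = 0.1807 - 0 = 0.1807 V
Step 2 — R_th: zero the source — replace V1 by a short circuit (node 3 merges into node 0) — and find the resistance seen between A (node 2) and B (node 0).
Reduce the network between node 2 (A) and node 0 (B) by series/parallel combination:
  Rp1 = R1 ‖ R3 (parallel, both between nodes 0 and 1) = 1/(1/8.2 + 1/68000) = 8.199 Ω
  Rs1 = R2 + Rp1 (series, joined only at node 1) = 82 + 8.199 = 90.2 Ω
  Rp2 = R4 ‖ Rs1 (parallel, both between nodes 0 and 2) = 1/(1/1.1 + 1/90.2) = 1.087 Ω
R_th = 1.087 Ω

Final answer: V_th = 0.1807 V, R_th = 1.087 Ω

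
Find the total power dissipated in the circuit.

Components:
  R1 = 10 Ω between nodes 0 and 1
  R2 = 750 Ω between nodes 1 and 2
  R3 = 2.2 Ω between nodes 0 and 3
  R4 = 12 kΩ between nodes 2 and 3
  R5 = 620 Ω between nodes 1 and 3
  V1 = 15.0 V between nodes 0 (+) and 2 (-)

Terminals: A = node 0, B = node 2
Nodal analysis, taking node 2 as the 0 V reference.
Source V1 fixes V_0 = 15 V.
KCL at each unknown node (sum of currents leaving = 0; resistances in Ω):
  Node 1: (V_1 - 15)/10 + (V_1 - 0)/750 + (V_1 - V_3)/620 = 0
  Node 3: (V_3 - 15)/2.2 + (V_3 - 0)/12000 + (V_3 - V_1)/620 = 0
Collecting terms (coefficients in siemens):
  0.1029·V_1 - 0.001613·V_3 = 1.5
  0.4562·V_3 - 0.001613·V_1 = 6.818
Determinant D = (0.1029)(0.4562) - (-0.001613)(-0.001613) = 0.04697
V_1 = [(1.5)(0.4562) - (-0.001613)(6.818)]/D = 14.81 V
V_3 = [(0.1029)(6.818) - (1.5)(-0.001613)]/D = 15 V
Power in each resistor, P = (ΔV)²/R:
  P_R1 = (15 - 14.81)²/10 = 0.003776 W
  P_R2 = (14.81 - 0)²/750 = 0.2923 W
  P_R3 = (15 - 15)²/2.2 = 0.000005338 W
  P_R4 = (0 - 15)²/12000 = 0.01874 W
  P_R5 = (14.81 - 15)²/620 = 0.00005878 W
P_total = P_R1 + P_R2 + P_R3 + P_R4 + P_R5 = 0.3149 W

Final answer: 0.3149 W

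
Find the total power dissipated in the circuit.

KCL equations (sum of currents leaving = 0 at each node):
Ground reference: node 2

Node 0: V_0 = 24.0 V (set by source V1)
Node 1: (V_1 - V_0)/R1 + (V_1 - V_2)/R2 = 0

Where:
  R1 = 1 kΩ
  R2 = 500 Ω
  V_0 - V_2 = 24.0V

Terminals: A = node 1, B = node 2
Nodal analysis, taking node 2 as the 0 V reference.
Source V1 fixes V_0 = 24 V.
KCL at each unknown node (sum of currents leaving = 0; resistances in Ω):
  Node 1: (V_1 - 24)/1000 + (V_1 - 0)/500 = 0
Collecting terms: 0.003 × V_1 = 0.024  =>  V_1 = 8 V
Power in each resistor, P = (ΔV)²/R:
  P_R1 = (24 - 8)²/1000 = 0.256 W
  P_R2 = (8 - 0)²/500 = 0.128 W
P_total = P_R1 + P_R2 = 0.384 W

Final answer: 0.384 W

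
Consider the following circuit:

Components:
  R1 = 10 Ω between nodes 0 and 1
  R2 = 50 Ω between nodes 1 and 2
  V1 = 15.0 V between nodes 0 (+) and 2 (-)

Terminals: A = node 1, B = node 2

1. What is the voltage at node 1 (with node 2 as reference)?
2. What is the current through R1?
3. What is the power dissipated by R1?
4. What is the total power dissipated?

Nodal analysis, taking node 2 as the 0 V reference.
Source V1 fixes V_0 = 15 V.
KCL at each unknown node (sum of currents leaving = 0; resistances in Ω):
  Node 1: (V_1 - 15)/10 + (V_1 - 0)/50 = 0
Collecting terms: 0.12 × V_1 = 1.5  =>  V_1 = 12.5 V
Part 1:
  Read off the nodal solution: V_1 = 12.5 V
Part 2:
  I_R1 = (V_0 - V_1)/R1 = (15 - 12.5)/10 = 0.25 A
  Magnitude: I_R1 = 0.25 A
Part 3:
  I_R1 = (V_0 - V_1)/R1 = (15 - 12.5)/10 = 0.25 A
  P_R1 = I_R1² × R1 = (0.25)² × 10 = 0.625 W
Part 4:
  Power in each resistor, P = (ΔV)²/R:
    P_R1 = (15 - 12.5)²/10 = 0.625 W
    P_R2 = (12.5 - 0)²/50 = 3.125 W
  P_total = P_R1 + P_R2 = 3.75 W

Final answers:
1. V_1 = 12.5 V
2. I_R1 = 0.25 A
3. P_R1 = 0.625 W
4. P_total = 3.75 W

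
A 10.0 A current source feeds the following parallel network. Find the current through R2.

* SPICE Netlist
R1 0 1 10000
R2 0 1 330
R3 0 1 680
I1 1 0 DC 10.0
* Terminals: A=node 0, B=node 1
All resistors sit directly between nodes 0 and 1, so they are in parallel and share one voltage V; the full source current 10 A splits among them.
1/R_par = 1/10000 + 1/330 + 1/680 = 0.004601 S  =>  R_par = 217.3 Ω
V = I × R_par = 10 × 217.3 = 2173 V
I_R2 = V/R2 = 2173/330 = 6.586 A

Final answer: 6.586 A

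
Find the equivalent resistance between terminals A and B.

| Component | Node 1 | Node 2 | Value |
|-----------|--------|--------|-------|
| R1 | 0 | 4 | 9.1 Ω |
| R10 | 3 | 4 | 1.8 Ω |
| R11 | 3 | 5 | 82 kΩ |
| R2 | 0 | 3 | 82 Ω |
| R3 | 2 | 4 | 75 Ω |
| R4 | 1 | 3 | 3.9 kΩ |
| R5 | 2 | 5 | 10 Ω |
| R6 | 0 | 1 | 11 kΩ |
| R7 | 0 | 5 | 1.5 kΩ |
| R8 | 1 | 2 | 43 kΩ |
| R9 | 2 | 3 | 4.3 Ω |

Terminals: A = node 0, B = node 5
The network is not a plain series/parallel combination. Inject a 1 A test current into terminal A (node 0) and return it from terminal B (node 5); then R_eq = V_A / (1 A).
Nodal analysis, taking node 5 as the 0 V reference.
Current source I_test pushes 1 A into node 0 and draws it out of node 5.
KCL at each unknown node (sum of currents leaving = 0; resistances in Ω):
  Node 0: (V_0 - V_4)/9.1 + (V_0 - V_3)/82 + (V_0 - V_1)/11000 + (V_0 - 0)/1500 - 1 = 0
  Node 1: (V_1 - V_0)/11000 + (V_1 - V_3)/3900 + (V_1 - V_2)/43000 = 0
  Node 2: (V_2 - V_1)/43000 + (V_2 - V_4)/75 + (V_2 - 0)/10 + (V_2 - V_3)/4.3 = 0
  Node 3: (V_3 - V_0)/82 + (V_3 - V_1)/3900 + (V_3 - V_2)/4.3 + (V_3 - V_4)/1.8 + (V_3 - 0)/82000 = 0
  Node 4: (V_4 - V_0)/9.1 + (V_4 - V_2)/75 + (V_4 - V_3)/1.8 = 0
Collecting terms (coefficients in siemens):
  0.1228·V_0 - 0.00009091·V_1 - 0.0122·V_3 - 0.1099·V_4 = 1
  0.0003706·V_1 - 0.00009091·V_0 - 0.00002326·V_2 - 0.0002564·V_3 = 0
  0.3459·V_2 - 0.00002326·V_1 - 0.2326·V_3 - 0.01333·V_4 = 0
  0.8006·V_3 - 0.0122·V_0 - 0.0002564·V_1 - 0.2326·V_2 - 0.5556·V_4 = 0
  0.6788·V_4 - 0.1099·V_0 - 0.01333·V_2 - 0.5556·V_3 = 0
Solving these 5 simultaneous equations (Gaussian elimination) gives:
  V_0 = 23.12 V, V_1 = 15.82 V, V_2 = 9.844 V, V_3 = 13.77 V
  V_4 = 15.21 V
R_eq = V_0 / 1 A = 23.12 Ω

Final answer: 23.12 Ω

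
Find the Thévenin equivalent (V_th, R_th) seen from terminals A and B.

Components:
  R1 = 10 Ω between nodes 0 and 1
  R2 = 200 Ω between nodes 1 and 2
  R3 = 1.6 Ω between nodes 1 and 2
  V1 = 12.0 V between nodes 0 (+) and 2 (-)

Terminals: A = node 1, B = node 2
Step 1 — V_th is the open-circuit voltage V_A - V_B (nothing connected across the terminals).
Nodal analysis, taking node 2 as the 0 V reference.
Source V1 fixes V_0 = 12 V.
KCL at each unknown node (sum of currents leaving = 0; resistances in Ω):
  Node 1: (V_1 - 12)/10 + (V_1 - 0)/200 + (V_1 - 0)/1.6 = 0
Collecting terms: 0.73 × V_1 = 1.2  =>  V_1 = 1.644 V
V_th = V_1 - V_2 = 1.644 - 0 = 1.644 V
Step 2 — R_th: zero the source — replace V1 by a short circuit (node 2 merges into node 0) — and find the resistance seen between A (node 1) and B (node 0).
Reduce the network between node 1 (A) and node 0 (B) by series/parallel combination:
  Rp1 = R1 ‖ R2 ‖ R3 (parallel, all between nodes 0 and 1) = 1/(1/10 + 1/200 + 1/1.6) = 1.37 Ω
R_th = 1.37 Ω

Final answer: V_th = 1.644 V, R_th = 1.37 Ω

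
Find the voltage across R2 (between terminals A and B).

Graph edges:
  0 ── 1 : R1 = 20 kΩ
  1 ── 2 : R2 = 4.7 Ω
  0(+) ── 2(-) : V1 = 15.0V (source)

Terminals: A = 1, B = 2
R1 and R2 are in series across V1 (node 0 → node 1 → node 2), and the output A–B is taken across R2, so this is a voltage divider.
Series current: I = V1/(R1 + R2) = 15/(20000 + 4.7) = 15/20000 = 0.0007498 A
V_R2 = I × R2 = V1 × R2/(R1 + R2) = 15 × 4.7/20000 = 0.003524 V

Final answer: 0.003524 V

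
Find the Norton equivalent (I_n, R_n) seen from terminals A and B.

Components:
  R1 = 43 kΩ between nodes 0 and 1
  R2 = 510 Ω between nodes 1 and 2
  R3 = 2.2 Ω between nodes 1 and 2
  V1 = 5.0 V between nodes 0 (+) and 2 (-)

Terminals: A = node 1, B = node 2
Find the Thévenin equivalent first; then I_n = V_th/R_th and R_n = R_th.
Step 1 — V_th is the open-circuit voltage V_A - V_B (nothing connected across the terminals).
Nodal analysis, taking node 2 as the 0 V reference.
Source V1 fixes V_0 = 5 V.
KCL at each unknown node (sum of currents leaving = 0; resistances in Ω):
  Node 1: (V_1 - 5)/43000 + (V_1 - 0)/510 + (V_1 - 0)/2.2 = 0
Collecting terms: 0.4565 × V_1 = 0.0001163  =>  V_1 = 0.0002547 V
V_th = V_1 - V_2 = 0.0002547 - 0 = 0.0002547 V
Step 2 — R_th: zero the source — replace V1 by a short circuit (node 2 merges into node 0) — and find the resistance seen between A (node 1) and B (node 0).
Reduce the network between node 1 (A) and node 0 (B) by series/parallel combination:
  Rp1 = R1 ‖ R2 ‖ R3 (parallel, all between nodes 0 and 1) = 1/(1/43000 + 1/510 + 1/2.2) = 2.19 Ω
R_th = 2.19 Ω
I_n = V_th/R_th = 0.0002547/2.19 = 0.0001163 A, and R_n = R_th = 2.19 Ω

Final answer: I_n = 0.0001163 A, R_n = 2.19 Ω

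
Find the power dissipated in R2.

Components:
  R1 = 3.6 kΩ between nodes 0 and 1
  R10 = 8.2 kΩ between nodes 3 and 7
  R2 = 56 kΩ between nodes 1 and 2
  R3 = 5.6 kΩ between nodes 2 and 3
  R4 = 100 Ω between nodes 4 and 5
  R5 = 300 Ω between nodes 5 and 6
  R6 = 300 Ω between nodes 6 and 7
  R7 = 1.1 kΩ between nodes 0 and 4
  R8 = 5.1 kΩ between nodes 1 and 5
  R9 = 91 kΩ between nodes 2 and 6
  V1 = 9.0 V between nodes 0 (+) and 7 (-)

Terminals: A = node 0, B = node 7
Nodal analysis, taking node 7 as the 0 V reference.
Source V1 fixes V_0 = 9 V.
KCL at each unknown node (sum of currents leaving = 0; resistances in Ω):
  Node 1: (V_1 - 9)/3600 + (V_1 - V_2)/56000 + (V_1 - V_5)/5100 = 0
  Node 2: (V_2 - V_1)/56000 + (V_2 - V_3)/5600 + (V_2 - V_6)/91000 = 0
  Node 3: (V_3 - V_2)/5600 + (V_3 - 0)/8200 = 0
  Node 4: (V_4 - V_5)/100 + (V_4 - 9)/1100 = 0
  Node 5: (V_5 - V_4)/100 + (V_5 - V_6)/300 + (V_5 - V_1)/5100 = 0
  Node 6: (V_6 - V_5)/300 + (V_6 - 0)/300 + (V_6 - V_2)/91000 = 0
Collecting terms (coefficients in siemens):
  0.0004917·V_1 - 0.00001786·V_2 - 0.0001961·V_5 = 0.0025
  0.0002074·V_2 - 0.00001786·V_1 - 0.0001786·V_3 - 0.00001099·V_6 = 0
  0.0003005·V_3 - 0.0001786·V_2 = 0
  0.01091·V_4 - 0.01·V_5 = 0.008182
  0.01353·V_5 - 0.0001961·V_1 - 0.01·V_4 - 0.003333·V_6 = 0
  0.006678·V_6 - 0.00001099·V_2 - 0.003333·V_5 = 0
Solving these 6 simultaneous equations (Gaussian elimination) gives:
  V_1 = 6.427 V, V_2 = 1.309 V, V_3 = 0.7778 V, V_4 = 3.728 V
  V_5 = 3.249 V, V_6 = 1.624 V
I_R2 = (V_1 - V_2)/R2 = (6.427 - 1.309)/56000 = 0.0000914 A
P_R2 = I_R2² × R2 = (0.0000914)² × 56000 = 0.0004678 W

Final answer: 0.0004678 W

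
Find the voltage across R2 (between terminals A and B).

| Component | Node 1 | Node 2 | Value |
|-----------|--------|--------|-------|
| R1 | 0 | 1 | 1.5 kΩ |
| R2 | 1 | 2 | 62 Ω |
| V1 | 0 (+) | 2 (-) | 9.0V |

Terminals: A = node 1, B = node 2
R1 and R2 are in series across V1 (node 0 → node 1 → node 2), and the output A–B is taken across R2, so this is a voltage divider.
Series current: I = V1/(R1 + R2) = 9/(1500 + 62) = 9/1562 = 0.005762 A
V_R2 = I × R2 = V1 × R2/(R1 + R2) = 9 × 62/1562 = 0.3572 V

Final answer: 0.3572 V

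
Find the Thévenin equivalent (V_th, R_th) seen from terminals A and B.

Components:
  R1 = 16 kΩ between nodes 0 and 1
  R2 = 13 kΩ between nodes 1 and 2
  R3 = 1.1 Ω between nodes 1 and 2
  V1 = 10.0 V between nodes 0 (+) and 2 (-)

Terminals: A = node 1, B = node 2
Step 1 — V_th is the open-circuit voltage V_A - V_B (nothing connected across the terminals).
Nodal analysis, taking node 2 as the 0 V reference.
Source V1 fixes V_0 = 10 V.
KCL at each unknown node (sum of currents leaving = 0; resistances in Ω):
  Node 1: (V_1 - 10)/16000 + (V_1 - 0)/13000 + (V_1 - 0)/1.1 = 0
Collecting terms: 0.9092 × V_1 = 0.000625  =>  V_1 = 0.0006874 V
V_th = V_1 - V_2 = 0.0006874 - 0 = 0.0006874 V
Step 2 — R_th: zero the source — replace V1 by a short circuit (node 2 merges into node 0) — and find the resistance seen between A (node 1) and B (node 0).
Reduce the network between node 1 (A) and node 0 (B) by series/parallel combination:
  Rp1 = R1 ‖ R2 ‖ R3 (parallel, all between nodes 0 and 1) = 1/(1/16000 + 1/13000 + 1/1.1) = 1.1 Ω
R_th = 1.1 Ω

Final answer: V_th = 0.0006874 V, R_th = 1.1 Ω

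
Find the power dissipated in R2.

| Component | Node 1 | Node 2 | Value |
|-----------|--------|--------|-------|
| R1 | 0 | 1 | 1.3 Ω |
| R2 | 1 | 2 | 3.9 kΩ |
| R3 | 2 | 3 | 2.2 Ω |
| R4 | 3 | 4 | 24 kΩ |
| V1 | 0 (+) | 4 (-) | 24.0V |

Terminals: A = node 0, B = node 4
Nodal analysis, taking node 4 as the 0 V reference.
Source V1 fixes V_0 = 24 V.
KCL at each unknown node (sum of currents leaving = 0; resistances in Ω):
  Node 1: (V_1 - 24)/1.3 + (V_1 - V_2)/3900 = 0
  Node 2: (V_2 - V_1)/3900 + (V_2 - V_3)/2.2 = 0
  Node 3: (V_3 - V_2)/2.2 + (V_3 - 0)/24000 = 0
Collecting terms (coefficients in siemens):
  0.7695·V_1 - 0.0002564·V_2 = 18.46
  0.4548·V_2 - 0.0002564·V_1 - 0.4545·V_3 = 0
  0.4546·V_3 - 0.4545·V_2 = 0
Solving these 3 simultaneous equations (Gaussian elimination) gives:
  V_1 = 24 V, V_2 = 20.64 V, V_3 = 20.64 V
I_R2 = (V_1 - V_2)/R2 = (24 - 20.64)/3900 = 0.0008601 A
P_R2 = I_R2² × R2 = (0.0008601)² × 3900 = 0.002885 W

Final answer: 0.002885 W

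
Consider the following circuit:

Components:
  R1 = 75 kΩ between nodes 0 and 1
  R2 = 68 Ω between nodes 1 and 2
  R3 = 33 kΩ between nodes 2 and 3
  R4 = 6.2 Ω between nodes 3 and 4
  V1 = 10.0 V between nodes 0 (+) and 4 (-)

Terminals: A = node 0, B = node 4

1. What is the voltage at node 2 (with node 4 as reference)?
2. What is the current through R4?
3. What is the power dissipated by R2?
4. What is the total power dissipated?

Nodal analysis, taking node 4 as the 0 V reference.
Source V1 fixes V_0 = 10 V.
KCL at each unknown node (sum of currents leaving = 0; resistances in Ω):
  Node 1: (V_1 - 10)/75000 + (V_1 - V_2)/68 = 0
  Node 2: (V_2 - V_1)/68 + (V_2 - V_3)/33000 = 0
  Node 3: (V_3 - V_2)/33000 + (V_3 - 0)/6.2 = 0
Collecting terms (coefficients in siemens):
  0.01472·V_1 - 0.01471·V_2 = 0.0001333
  0.01474·V_2 - 0.01471·V_1 - 0.0000303·V_3 = 0
  0.1613·V_3 - 0.0000303·V_2 = 0
Solving these 3 simultaneous equations (Gaussian elimination) gives:
  V_1 = 3.06 V, V_2 = 3.054 V, V_3 = 0.0005737 V
Part 1:
  Read off the nodal solution: V_2 = 3.054 V
Part 2:
  I_R4 = (V_3 - V_4)/R4 = (0.0005737 - 0)/6.2 = 0.00009253 A
  Magnitude: I_R4 = 0.00009253 A
Part 3:
  I_R2 = (V_1 - V_2)/R2 = (3.06 - 3.054)/68 = 0.00009253 A
  P_R2 = I_R2² × R2 = (0.00009253)² × 68 = 0.0000005822 W
Part 4:
  Power in each resistor, P = (ΔV)²/R:
    P_R1 = (10 - 3.06)²/75000 = 0.0006421 W
    P_R2 = (3.06 - 3.054)²/68 = 0.0000005822 W
    P_R3 = (3.054 - 0.0005737)²/33000 = 0.0002825 W
    P_R4 = (0.0005737 - 0)²/6.2 = 0.00000005308 W
  P_total = P_R1 + P_R2 + P_R3 + P_R4 = 0.0009253 W

Final answers:
1. V_2 = 3.054 V
2. I_R4 = 9.253e-05 A
3. P_R2 = 5.822e-07 W
4. P_total = 0.0009253 W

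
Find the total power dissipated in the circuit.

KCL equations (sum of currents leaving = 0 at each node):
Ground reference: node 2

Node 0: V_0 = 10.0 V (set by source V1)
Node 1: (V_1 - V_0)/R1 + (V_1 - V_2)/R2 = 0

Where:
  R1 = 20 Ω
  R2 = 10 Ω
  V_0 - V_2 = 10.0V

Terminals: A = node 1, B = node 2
Nodal analysis, taking node 2 as the 0 V reference.
Source V1 fixes V_0 = 10 V.
KCL at each unknown node (sum of currents leaving = 0; resistances in Ω):
  Node 1: (V_1 - 10)/20 + (V_1 - 0)/10 = 0
Collecting terms: 0.15 × V_1 = 0.5  =>  V_1 = 3.333 V
Power in each resistor, P = (ΔV)²/R:
  P_R1 = (10 - 3.333)²/20 = 2.222 W
  P_R2 = (3.333 - 0)²/10 = 1.111 W
P_total = P_R1 + P_R2 = 3.333 W

Final answer: 3.333 W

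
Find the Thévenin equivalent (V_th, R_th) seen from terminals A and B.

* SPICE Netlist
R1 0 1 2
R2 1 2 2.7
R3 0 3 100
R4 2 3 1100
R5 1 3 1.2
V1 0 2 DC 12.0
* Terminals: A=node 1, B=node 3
Step 1 — V_th is the open-circuit voltage V_A - V_B (nothing connected across the terminals).
Nodal analysis, taking node 2 as the 0 V reference.
Source V1 fixes V_0 = 12 V.
KCL at each unknown node (sum of currents leaving = 0; resistances in Ω):
  Node 1: (V_1 - 12)/2 + (V_1 - 0)/2.7 + (V_1 - V_3)/1.2 = 0
  Node 3: (V_3 - 12)/100 + (V_3 - 0)/1100 + (V_3 - V_1)/1.2 = 0
Collecting terms (coefficients in siemens):
  1.704·V_1 - 0.8333·V_3 = 6
  0.8442·V_3 - 0.8333·V_1 = 0.12
Determinant D = (1.704)(0.8442) - (-0.8333)(-0.8333) = 0.7439
V_1 = [(6)(0.8442) - (-0.8333)(0.12)]/D = 6.944 V
V_3 = [(1.704)(0.12) - (6)(-0.8333)]/D = 6.996 V
V_th = V_1 - V_3 = 6.944 - 6.996 = -0.05241 V
Step 2 — R_th: zero the source — replace V1 by a short circuit (node 2 merges into node 0) — and find the resistance seen between A (node 1) and B (node 3).
Reduce the network between node 1 (A) and node 3 (B) by series/parallel combination:
  Rp1 = R1 ‖ R2 (parallel, both between nodes 0 and 1) = 1/(1/2 + 1/2.7) = 1.149 Ω
  Rp2 = R3 ‖ R4 (parallel, both between nodes 0 and 3) = 1/(1/100 + 1/1100) = 91.67 Ω
  Rs1 = Rp1 + Rp2 (series, joined only at node 0) = 1.149 + 91.67 = 92.82 Ω
  Rp3 = R5 ‖ Rs1 (parallel, both between nodes 1 and 3) = 1/(1/1.2 + 1/92.82) = 1.185 Ω
R_th = 1.185 Ω

Final answer: V_th = -0.05241 V, R_th = 1.185 Ω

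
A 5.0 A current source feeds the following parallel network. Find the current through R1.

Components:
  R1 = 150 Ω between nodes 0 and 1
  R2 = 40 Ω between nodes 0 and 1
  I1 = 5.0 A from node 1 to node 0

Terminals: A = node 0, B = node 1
All resistors sit directly between nodes 0 and 1, so they are in parallel and share one voltage V; the full source current 5 A splits among them.
1/R_par = 1/150 + 1/40 = 0.03167 S  =>  R_par = 31.58 Ω
V = I × R_par = 5 × 31.58 = 157.9 V
I_R1 = V/R1 = 157.9/150 = 1.053 A

Final answer: 1.053 A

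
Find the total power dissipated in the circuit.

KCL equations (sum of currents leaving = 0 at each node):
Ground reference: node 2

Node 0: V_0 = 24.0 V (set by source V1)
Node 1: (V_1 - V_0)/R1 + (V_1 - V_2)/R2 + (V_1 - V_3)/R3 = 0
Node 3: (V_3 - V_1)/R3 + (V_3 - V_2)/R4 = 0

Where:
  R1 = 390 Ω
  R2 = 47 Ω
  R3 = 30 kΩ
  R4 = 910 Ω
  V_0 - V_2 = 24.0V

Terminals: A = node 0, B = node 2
Nodal analysis, taking node 2 as the 0 V reference.
Source V1 fixes V_0 = 24 V.
KCL at each unknown node (sum of currents leaving = 0; resistances in Ω):
  Node 1: (V_1 - 24)/390 + (V_1 - 0)/47 + (V_1 - V_3)/30000 = 0
  Node 3: (V_3 - V_1)/30000 + (V_3 - 0)/910 = 0
Collecting terms (coefficients in siemens):
  0.02387·V_1 - 0.00003333·V_3 = 0.06154
  0.001132·V_3 - 0.00003333·V_1 = 0
Determinant D = (0.02387)(0.001132) - (-0.00003333)(-0.00003333) = 0.00002703
V_1 = [(0.06154)(0.001132) - (-0.00003333)(0)]/D = 2.578 V
V_3 = [(0.02387)(0) - (0.06154)(-0.00003333)]/D = 0.07589 V
Power in each resistor, P = (ΔV)²/R:
  P_R1 = (24 - 2.578)²/390 = 1.177 W
  P_R2 = (2.578 - 0)²/47 = 0.1414 W
  P_R3 = (2.578 - 0.07589)²/30000 = 0.0002086 W
  P_R4 = (0 - 0.07589)²/910 = 0.000006329 W
P_total = P_R1 + P_R2 + P_R3 + P_R4 = 1.318 W

Final answer: 1.318 W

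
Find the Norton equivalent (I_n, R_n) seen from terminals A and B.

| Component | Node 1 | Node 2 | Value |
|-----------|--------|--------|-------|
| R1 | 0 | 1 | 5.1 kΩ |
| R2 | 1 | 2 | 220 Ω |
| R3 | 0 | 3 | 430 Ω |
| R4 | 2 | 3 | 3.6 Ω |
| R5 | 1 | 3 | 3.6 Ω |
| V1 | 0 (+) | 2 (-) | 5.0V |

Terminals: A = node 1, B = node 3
Find the Thévenin equivalent first; then I_n = V_th/R_th and R_n = R_th.
Step 1 — V_th is the open-circuit voltage V_A - V_B (nothing connected across the terminals).
Nodal analysis, taking node 2 as the 0 V reference.
Source V1 fixes V_0 = 5 V.
KCL at each unknown node (sum of currents leaving = 0; resistances in Ω):
  Node 1: (V_1 - 5)/5100 + (V_1 - 0)/220 + (V_1 - V_3)/3.6 = 0
  Node 3: (V_3 - 5)/430 + (V_3 - 0)/3.6 + (V_3 - V_1)/3.6 = 0
Collecting terms (coefficients in siemens):
  0.2825·V_1 - 0.2778·V_3 = 0.0009804
  0.5579·V_3 - 0.2778·V_1 = 0.01163
Determinant D = (0.2825)(0.5579) - (-0.2778)(-0.2778) = 0.08045
V_1 = [(0.0009804)(0.5579) - (-0.2778)(0.01163)]/D = 0.04695 V
V_3 = [(0.2825)(0.01163) - (0.0009804)(-0.2778)]/D = 0.04422 V
V_th = V_1 - V_3 = 0.04695 - 0.04422 = 0.002728 V
Step 2 — R_th: zero the source — replace V1 by a short circuit (node 2 merges into node 0) — and find the resistance seen between A (node 1) and B (node 3).
Reduce the network between node 1 (A) and node 3 (B) by series/parallel combination:
  Rp1 = R1 ‖ R2 (parallel, both between nodes 0 and 1) = 1/(1/5100 + 1/220) = 210.9 Ω
  Rp2 = R3 ‖ R4 (parallel, both between nodes 0 and 3) = 1/(1/430 + 1/3.6) = 3.57 Ω
  Rs1 = Rp1 + Rp2 (series, joined only at node 0) = 210.9 + 3.57 = 214.5 Ω
  Rp3 = R5 ‖ Rs1 (parallel, both between nodes 1 and 3) = 1/(1/3.6 + 1/214.5) = 3.541 Ω
R_th = 3.541 Ω
I_n = V_th/R_th = 0.002728/3.541 = 0.0007705 A, and R_n = R_th = 3.541 Ω

Final answer: I_n = 0.0007705 A, R_n = 3.541 Ω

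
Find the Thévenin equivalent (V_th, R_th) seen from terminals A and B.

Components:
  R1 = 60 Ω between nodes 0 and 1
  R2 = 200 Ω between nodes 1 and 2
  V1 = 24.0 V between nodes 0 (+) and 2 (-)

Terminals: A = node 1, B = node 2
Step 1 — V_th is the open-circuit voltage V_A - V_B (nothing connected across the terminals).
Nodal analysis, taking node 2 as the 0 V reference.
Source V1 fixes V_0 = 24 V.
KCL at each unknown node (sum of currents leaving = 0; resistances in Ω):
  Node 1: (V_1 - 24)/60 + (V_1 - 0)/200 = 0
Collecting terms: 0.02167 × V_1 = 0.4  =>  V_1 = 18.46 V
V_th = V_1 - V_2 = 18.46 - 0 = 18.46 V
Step 2 — R_th: zero the source — replace V1 by a short circuit (node 2 merges into node 0) — and find the resistance seen between A (node 1) and B (node 0).
Reduce the network between node 1 (A) and node 0 (B) by series/parallel combination:
  Rp1 = R1 ‖ R2 (parallel, both between nodes 0 and 1) = 1/(1/60 + 1/200) = 46.15 Ω
R_th = 46.15 Ω

Final answer: V_th = 18.46 V, R_th = 46.15 Ω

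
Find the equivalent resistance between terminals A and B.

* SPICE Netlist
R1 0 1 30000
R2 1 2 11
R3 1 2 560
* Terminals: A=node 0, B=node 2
Reduce the network between node 0 (A) and node 2 (B) by series/parallel combination:
  Rp1 = R2 ‖ R3 (parallel, both between nodes 1 and 2) = 1/(1/11 + 1/560) = 10.79 Ω
  Rs1 = R1 + Rp1 (series, joined only at node 1) = 30000 + 10.79 = 30010 Ω
R_eq = 30.01 kΩ

Final answer: 30.01 kΩ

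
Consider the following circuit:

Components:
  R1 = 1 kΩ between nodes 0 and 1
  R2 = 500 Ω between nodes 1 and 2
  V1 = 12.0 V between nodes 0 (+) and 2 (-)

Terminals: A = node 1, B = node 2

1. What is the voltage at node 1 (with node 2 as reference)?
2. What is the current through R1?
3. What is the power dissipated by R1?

Nodal analysis, taking node 2 as the 0 V reference.
Source V1 fixes V_0 = 12 V.
KCL at each unknown node (sum of currents leaving = 0; resistances in Ω):
  Node 1: (V_1 - 12)/1000 + (V_1 - 0)/500 = 0
Collecting terms: 0.003 × V_1 = 0.012  =>  V_1 = 4 V
Part 1:
  Read off the nodal solution: V_1 = 4 V
Part 2:
  I_R1 = (V_0 - V_1)/R1 = (12 - 4)/1000 = 0.008 A
  Magnitude: I_R1 = 0.008 A
Part 3:
  I_R1 = (V_0 - V_1)/R1 = (12 - 4)/1000 = 0.008 A
  P_R1 = I_R1² × R1 = (0.008)² × 1000 = 0.064 W

Final answers:
1. V_1 = 4 V
2. I_R1 = 0.008 A
3. P_R1 = 0.064 W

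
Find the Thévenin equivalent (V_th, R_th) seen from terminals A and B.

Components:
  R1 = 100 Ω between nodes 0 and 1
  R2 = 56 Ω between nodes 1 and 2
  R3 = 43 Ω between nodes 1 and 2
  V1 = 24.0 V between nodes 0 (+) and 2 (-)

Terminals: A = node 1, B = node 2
Step 1 — V_th is the open-circuit voltage V_A - V_B (nothing connected across the terminals).
Nodal analysis, taking node 2 as the 0 V reference.
Source V1 fixes V_0 = 24 V.
KCL at each unknown node (sum of currents leaving = 0; resistances in Ω):
  Node 1: (V_1 - 24)/100 + (V_1 - 0)/56 + (V_1 - 0)/43 = 0
Collecting terms: 0.05111 × V_1 = 0.24  =>  V_1 = 4.695 V
V_th = V_1 - V_2 = 4.695 - 0 = 4.695 V
Step 2 — R_th: zero the source — replace V1 by a short circuit (node 2 merges into node 0) — and find the resistance seen between A (node 1) and B (node 0).
Reduce the network between node 1 (A) and node 0 (B) by series/parallel combination:
  Rp1 = R1 ‖ R2 ‖ R3 (parallel, all between nodes 0 and 1) = 1/(1/100 + 1/56 + 1/43) = 19.56 Ω
R_th = 19.56 Ω

Final answer: V_th = 4.695 V, R_th = 19.56 Ω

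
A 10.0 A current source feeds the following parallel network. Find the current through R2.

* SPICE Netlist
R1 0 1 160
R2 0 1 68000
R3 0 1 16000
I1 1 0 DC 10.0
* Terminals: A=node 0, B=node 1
All resistors sit directly between nodes 0 and 1, so they are in parallel and share one voltage V; the full source current 10 A splits among them.
1/R_par = 1/160 + 1/68000 + 1/16000 = 0.006327 S  =>  R_par = 158 Ω
V = I × R_par = 10 × 158 = 1580 V
I_R2 = V/R2 = 1580/68000 = 0.02324 A

Final answer: 0.02324 A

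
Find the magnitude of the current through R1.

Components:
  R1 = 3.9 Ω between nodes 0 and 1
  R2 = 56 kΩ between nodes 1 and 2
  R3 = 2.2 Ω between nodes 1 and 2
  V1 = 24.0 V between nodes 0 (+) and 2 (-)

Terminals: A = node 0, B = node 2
Nodal analysis, taking node 2 as the 0 V reference.
Source V1 fixes V_0 = 24 V.
KCL at each unknown node (sum of currents leaving = 0; resistances in Ω):
  Node 1: (V_1 - 24)/3.9 + (V_1 - 0)/56000 + (V_1 - 0)/2.2 = 0
Collecting terms: 0.711 × V_1 = 6.154  =>  V_1 = 8.656 V
I_R1 = (V_0 - V_1)/R1 = (24 - 8.656)/3.9 = 3.934 A
|I_R1| = 3.934 A

Final answer: |I_R1| = 3.934 A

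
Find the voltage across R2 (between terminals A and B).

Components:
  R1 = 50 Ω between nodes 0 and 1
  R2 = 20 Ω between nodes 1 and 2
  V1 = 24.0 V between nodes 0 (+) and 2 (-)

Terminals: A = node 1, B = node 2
R1 and R2 are in series across V1 (node 0 → node 1 → node 2), and the output A–B is taken across R2, so this is a voltage divider.
Series current: I = V1/(R1 + R2) = 24/(50 + 20) = 24/70 = 0.3429 A
V_R2 = I × R2 = V1 × R2/(R1 + R2) = 24 × 20/70 = 6.857 V

Final answer: 6.857 V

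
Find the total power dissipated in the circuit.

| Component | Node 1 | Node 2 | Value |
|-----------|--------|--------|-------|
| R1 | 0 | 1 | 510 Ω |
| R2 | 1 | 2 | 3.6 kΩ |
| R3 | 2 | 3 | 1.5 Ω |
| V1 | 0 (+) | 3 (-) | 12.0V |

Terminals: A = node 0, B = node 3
Nodal analysis, taking node 3 as the 0 V reference.
Source V1 fixes V_0 = 12 V.
KCL at each unknown node (sum of currents leaving = 0; resistances in Ω):
  Node 1: (V_1 - 12)/510 + (V_1 - V_2)/3600 = 0
  Node 2: (V_2 - V_1)/3600 + (V_2 - 0)/1.5 = 0
Collecting terms (coefficients in siemens):
  0.002239·V_1 - 0.0002778·V_2 = 0.02353
  0.6669·V_2 - 0.0002778·V_1 = 0
Determinant D = (0.002239)(0.6669) - (-0.0002778)(-0.0002778) = 0.001493
V_1 = [(0.02353)(0.6669) - (-0.0002778)(0)]/D = 10.51 V
V_2 = [(0.002239)(0) - (0.02353)(-0.0002778)]/D = 0.004378 V
Power in each resistor, P = (ΔV)²/R:
  P_R1 = (12 - 10.51)²/510 = 0.004344 W
  P_R2 = (10.51 - 0.004378)²/3600 = 0.03067 W
  P_R3 = (0.004378 - 0)²/1.5 = 0.00001278 W
P_total = P_R1 + P_R2 + P_R3 = 0.03502 W

Final answer: 0.03502 W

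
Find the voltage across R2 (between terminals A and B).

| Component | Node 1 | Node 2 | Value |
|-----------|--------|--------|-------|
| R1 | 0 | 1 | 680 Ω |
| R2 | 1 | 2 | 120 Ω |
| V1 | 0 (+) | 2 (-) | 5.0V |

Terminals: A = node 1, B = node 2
R1 and R2 are in series across V1 (node 0 → node 1 → node 2), and the output A–B is taken across R2, so this is a voltage divider.
Series current: I = V1/(R1 + R2) = 5/(680 + 120) = 5/800 = 0.00625 A
V_R2 = I × R2 = V1 × R2/(R1 + R2) = 5 × 120/800 = 0.75 V

Final answer: 0.75 V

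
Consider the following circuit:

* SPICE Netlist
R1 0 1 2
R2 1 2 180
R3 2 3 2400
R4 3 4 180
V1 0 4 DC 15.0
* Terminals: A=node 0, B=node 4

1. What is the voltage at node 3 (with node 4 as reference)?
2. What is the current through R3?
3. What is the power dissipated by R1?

Nodal analysis, taking node 4 as the 0 V reference.
Source V1 fixes V_0 = 15 V.
KCL at each unknown node (sum of currents leaving = 0; resistances in Ω):
  Node 1: (V_1 - 15)/2 + (V_1 - V_2)/180 = 0
  Node 2: (V_2 - V_1)/180 + (V_2 - V_3)/2400 = 0
  Node 3: (V_3 - V_2)/2400 + (V_3 - 0)/180 = 0
Collecting terms (coefficients in siemens):
  0.5056·V_1 - 0.005556·V_2 = 7.5
  0.005972·V_2 - 0.005556·V_1 - 0.0004167·V_3 = 0
  0.005972·V_3 - 0.0004167·V_2 = 0
Solving these 3 simultaneous equations (Gaussian elimination) gives:
  V_1 = 14.99 V, V_2 = 14.01 V, V_3 = 0.9776 V
Part 1:
  Read off the nodal solution: V_3 = 0.9776 V
Part 2:
  I_R3 = (V_2 - V_3)/R3 = (14.01 - 0.9776)/2400 = 0.005431 A
  Magnitude: I_R3 = 0.005431 A
Part 3:
  I_R1 = (V_0 - V_1)/R1 = (15 - 14.99)/2 = 0.005431 A
  P_R1 = I_R1² × R1 = (0.005431)² × 2 = 0.00005899 W

Final answers:
1. V_3 = 0.9776 V
2. I_R3 = 0.005431 A
3. P_R1 = 5.899e-05 W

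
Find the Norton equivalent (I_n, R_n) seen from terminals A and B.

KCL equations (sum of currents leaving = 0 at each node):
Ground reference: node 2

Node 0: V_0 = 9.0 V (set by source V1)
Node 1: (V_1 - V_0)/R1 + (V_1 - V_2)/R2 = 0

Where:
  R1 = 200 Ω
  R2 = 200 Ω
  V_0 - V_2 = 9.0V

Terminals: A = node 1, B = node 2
Find the Thévenin equivalent first; then I_n = V_th/R_th and R_n = R_th.
Step 1 — V_th is the open-circuit voltage V_A - V_B (nothing connected across the terminals).
Nodal analysis, taking node 2 as the 0 V reference.
Source V1 fixes V_0 = 9 V.
KCL at each unknown node (sum of currents leaving = 0; resistances in Ω):
  Node 1: (V_1 - 9)/200 + (V_1 - 0)/200 = 0
Collecting terms: 0.01 × V_1 = 0.045  =>  V_1 = 4.5 V
V_th = V_1 - V_2 = 4.5 - 0 = 4.5 V
Step 2 — R_th: zero the source — replace V1 by a short circuit (node 2 merges into node 0) — and find the resistance seen between A (node 1) and B (node 0).
Reduce the network between node 1 (A) and node 0 (B) by series/parallel combination:
  Rp1 = R1 ‖ R2 (parallel, both between nodes 0 and 1) = 1/(1/200 + 1/200) = 100 Ω
R_th = 100 Ω
I_n = V_th/R_th = 4.5/100 = 0.045 A, and R_n = R_th = 100 Ω

Final answer: I_n = 0.045 A, R_n = 100 Ω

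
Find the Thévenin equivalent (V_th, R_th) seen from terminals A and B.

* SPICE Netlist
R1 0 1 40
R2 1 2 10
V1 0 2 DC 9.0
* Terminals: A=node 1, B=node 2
Step 1 — V_th is the open-circuit voltage V_A - V_B (nothing connected across the terminals).
Nodal analysis, taking node 2 as the 0 V reference.
Source V1 fixes V_0 = 9 V.
KCL at each unknown node (sum of currents leaving = 0; resistances in Ω):
  Node 1: (V_1 - 9)/40 + (V_1 - 0)/10 = 0
Collecting terms: 0.125 × V_1 = 0.225  =>  V_1 = 1.8 V
V_th = V_1 - V_2 = 1.8 - 0 = 1.8 V
Step 2 — R_th: zero the source — replace V1 by a short circuit (node 2 merges into node 0) — and find the resistance seen between A (node 1) and B (node 0).
Reduce the network between node 1 (A) and node 0 (B) by series/parallel combination:
  Rp1 = R1 ‖ R2 (parallel, both between nodes 0 and 1) = 1/(1/40 + 1/10) = 8 Ω
R_th = 8 Ω

Final answer: V_th = 1.8 V, R_th = 8 Ω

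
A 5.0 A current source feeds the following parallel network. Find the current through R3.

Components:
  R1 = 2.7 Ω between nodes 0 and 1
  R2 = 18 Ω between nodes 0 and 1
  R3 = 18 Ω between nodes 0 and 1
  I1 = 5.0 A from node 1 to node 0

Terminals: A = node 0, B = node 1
All resistors sit directly between nodes 0 and 1, so they are in parallel and share one voltage V; the full source current 5 A splits among them.
1/R_par = 1/2.7 + 1/18 + 1/18 = 0.4815 S  =>  R_par = 2.077 Ω
V = I × R_par = 5 × 2.077 = 10.38 V
I_R3 = V/R3 = 10.38/18 = 0.5769 A

Final answer: 0.5769 A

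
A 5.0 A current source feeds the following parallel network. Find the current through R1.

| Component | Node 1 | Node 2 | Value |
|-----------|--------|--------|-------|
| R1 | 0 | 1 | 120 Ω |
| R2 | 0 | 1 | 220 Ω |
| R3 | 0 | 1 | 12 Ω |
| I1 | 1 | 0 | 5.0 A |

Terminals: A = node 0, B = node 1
All resistors sit directly between nodes 0 and 1, so they are in parallel and share one voltage V; the full source current 5 A splits among them.
1/R_par = 1/120 + 1/220 + 1/12 = 0.09621 S  =>  R_par = 10.39 Ω
V = I × R_par = 5 × 10.39 = 51.97 V
I_R1 = V/R1 = 51.97/120 = 0.4331 A

Final answer: 0.4331 A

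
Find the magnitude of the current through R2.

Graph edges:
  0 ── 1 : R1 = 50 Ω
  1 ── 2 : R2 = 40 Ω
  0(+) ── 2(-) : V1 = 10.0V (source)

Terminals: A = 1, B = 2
Nodal analysis, taking node 2 as the 0 V reference.
Source V1 fixes V_0 = 10 V.
KCL at each unknown node (sum of currents leaving = 0; resistances in Ω):
  Node 1: (V_1 - 10)/50 + (V_1 - 0)/40 = 0
Collecting terms: 0.045 × V_1 = 0.2  =>  V_1 = 4.444 V
I_R2 = (V_1 - V_2)/R2 = (4.444 - 0)/40 = 0.1111 A
|I_R2| = 0.1111 A

Final answer: |I_R2| = 0.1111 A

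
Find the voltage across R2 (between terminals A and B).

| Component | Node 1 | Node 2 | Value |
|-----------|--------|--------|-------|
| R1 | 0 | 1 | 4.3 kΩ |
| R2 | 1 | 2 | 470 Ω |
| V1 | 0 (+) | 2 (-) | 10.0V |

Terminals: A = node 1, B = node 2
R1 and R2 are in series across V1 (node 0 → node 1 → node 2), and the output A–B is taken across R2, so this is a voltage divider.
Series current: I = V1/(R1 + R2) = 10/(4300 + 470) = 10/4770 = 0.002096 A
V_R2 = I × R2 = V1 × R2/(R1 + R2) = 10 × 470/4770 = 0.9853 V

Final answer: 0.9853 V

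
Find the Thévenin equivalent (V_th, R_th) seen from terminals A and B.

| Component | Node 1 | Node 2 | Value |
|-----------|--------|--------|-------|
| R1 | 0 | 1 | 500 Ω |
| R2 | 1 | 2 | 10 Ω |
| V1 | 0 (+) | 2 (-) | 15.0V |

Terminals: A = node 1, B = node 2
Step 1 — V_th is the open-circuit voltage V_A - V_B (nothing connected across the terminals).
Nodal analysis, taking node 2 as the 0 V reference.
Source V1 fixes V_0 = 15 V.
KCL at each unknown node (sum of currents leaving = 0; resistances in Ω):
  Node 1: (V_1 - 15)/500 + (V_1 - 0)/10 = 0
Collecting terms: 0.102 × V_1 = 0.03  =>  V_1 = 0.2941 V
V_th = V_1 - V_2 = 0.2941 - 0 = 0.2941 V
Step 2 — R_th: zero the source — replace V1 by a short circuit (node 2 merges into node 0) — and find the resistance seen between A (node 1) and B (node 0).
Reduce the network between node 1 (A) and node 0 (B) by series/parallel combination:
  Rp1 = R1 ‖ R2 (parallel, both between nodes 0 and 1) = 1/(1/500 + 1/10) = 9.804 Ω
R_th = 9.804 Ω

Final answer: V_th = 0.2941 V, R_th = 9.804 Ω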